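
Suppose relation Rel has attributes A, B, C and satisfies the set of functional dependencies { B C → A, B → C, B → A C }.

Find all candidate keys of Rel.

{B}

Attribute B never appears on the right-hand side of any dependency, so B must belong to every candidate key.
{B}⁺ = {A, B, C}, which is all of the schema, so {B} is the only candidate key.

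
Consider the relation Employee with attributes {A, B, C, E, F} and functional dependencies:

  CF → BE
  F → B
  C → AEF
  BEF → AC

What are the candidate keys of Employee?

{C}⁺: C→AEF adds A, E, F; CF→BE adds B → {A, B, C, E, F}.
{E, F}⁺: F→B adds B; BEF→AC adds A, C → {A, B, C, E, F}. Minimal: {F}⁺ = {B, F}; {E}⁺ = {E} — none reach the full schema.

{C}, {E, F}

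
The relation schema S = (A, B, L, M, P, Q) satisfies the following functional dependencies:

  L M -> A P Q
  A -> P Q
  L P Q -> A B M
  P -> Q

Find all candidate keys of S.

(A, L), (L, M), (L, P)

Attribute L never appears on the right-hand side of any dependency, so L must belong to every candidate key.
{L}⁺ = {L}, which is not all of the schema, so we must add further attributes.
{A, L}⁺: A→PQ adds P, Q; LPQ→ABM adds B, M → {A, B, L, M, P, Q}. Minimal: {L}⁺ = {L}; {A}⁺ = {A, P, Q} — none reach the full schema.
{L, M}⁺: LM→APQ adds A, P, Q; LPQ→ABM adds B → {A, B, L, M, P, Q}. Minimal: {M}⁺ = {M}; {L}⁺ = {L} — none reach the full schema.
{L, P}⁺: P→Q adds Q; LPQ→ABM adds A, B, M → {A, B, L, M, P, Q}. Minimal: {P}⁺ = {P, Q}; {L}⁺ = {L} — none reach the full schema.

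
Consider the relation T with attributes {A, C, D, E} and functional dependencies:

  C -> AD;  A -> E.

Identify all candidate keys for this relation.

C

Attribute C never appears on the right-hand side of any dependency, so C must belong to every candidate key.
{C}⁺ = {A, C, D, E}, which is all of the schema, so {C} is the only candidate key.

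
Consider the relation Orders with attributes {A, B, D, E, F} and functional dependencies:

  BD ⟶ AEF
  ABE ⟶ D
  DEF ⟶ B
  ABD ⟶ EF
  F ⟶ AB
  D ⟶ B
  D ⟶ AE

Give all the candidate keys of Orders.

(D), (E, F), (A, B, E)

{D}⁺: D→B adds B; D→AE adds A, E; BD→AEF adds F → {A, B, D, E, F}.
{E, F}⁺: F→AB adds A, B; ABE→D adds D → {A, B, D, E, F}.
{A, B, E}⁺: ABE→D adds D; ABD→EF adds F → {A, B, D, E, F}.
Any other superkey contains one of these as a subset, so there are no further candidate keys.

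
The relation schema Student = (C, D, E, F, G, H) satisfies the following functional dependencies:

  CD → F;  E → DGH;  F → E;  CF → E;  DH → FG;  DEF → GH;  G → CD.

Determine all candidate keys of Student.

{E}⁺: E→DGH adds D, G, H; DH→FG adds F; G→CD adds C → {C, D, E, F, G, H}.
{F}⁺: F→E adds E; E→DGH adds D, G, H; G→CD adds C → {C, D, E, F, G, H}.
{G}⁺: G→CD adds C, D; CD→F adds F; F→E adds E; DEF→GH adds H → {C, D, E, F, G, H}.
{C, D}⁺: CD→F adds F; F→E adds E; DEF→GH adds G, H → {C, D, E, F, G, H}. Minimal: {D}⁺ = {D}; {C}⁺ = {C} — none reach the full schema.
{D, H}⁺: DH→FG adds F, G; G→CD adds C; F→E adds E → {C, D, E, F, G, H}. Minimal: {H}⁺ = {H}; {D}⁺ = {D} — none reach the full schema.

(E), (F), (G), (C, D), (D, H)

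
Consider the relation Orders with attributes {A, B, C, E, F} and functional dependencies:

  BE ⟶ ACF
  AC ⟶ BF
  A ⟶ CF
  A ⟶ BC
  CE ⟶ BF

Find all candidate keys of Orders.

Attribute E never appears on the right-hand side of any dependency, so E must belong to every candidate key.
{E}⁺ = {E}, which is not all of the schema, so we must add further attributes.
{A, E}⁺: A→CF adds C, F; A→BC adds B → {A, B, C, E, F}. Minimal: {E}⁺ = {E}; {A}⁺ = {A, B, C, F} — none reach the full schema.
{B, E}⁺: BE→ACF adds A, C, F → {A, B, C, E, F}. Minimal: {E}⁺ = {E}; {B}⁺ = {B} — none reach the full schema.
{C, E}⁺: CE→BF adds B, F; BE→ACF adds A → {A, B, C, E, F}. Minimal: {E}⁺ = {E}; {C}⁺ = {C} — none reach the full schema.

{A, E}, {B, E}, {C, E}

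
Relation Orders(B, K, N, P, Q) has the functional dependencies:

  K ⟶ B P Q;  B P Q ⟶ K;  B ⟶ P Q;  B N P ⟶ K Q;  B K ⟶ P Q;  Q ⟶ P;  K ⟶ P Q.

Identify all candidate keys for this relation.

Attribute N never appears on the right-hand side of any dependency, so N must belong to every candidate key.
{N}⁺ = {N}, which is not all of the schema, so we must add further attributes.
{B, N}⁺: B→PQ adds P, Q; BNP→KQ adds K → {B, K, N, P, Q}.
{K, N}⁺: K→BPQ adds B, P, Q → {B, K, N, P, Q}.
Any other superkey contains one of these as a subset, so there are no further candidate keys.

(B, N), (K, N)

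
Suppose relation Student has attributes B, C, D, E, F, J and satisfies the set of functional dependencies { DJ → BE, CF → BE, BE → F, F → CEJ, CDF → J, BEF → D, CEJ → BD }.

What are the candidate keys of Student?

{F}⁺: F→CEJ adds C, E, J; CEJ→BD adds B, D → {B, C, D, E, F, J}.
{B, E}⁺: BE→F adds F; F→CEJ adds C, J; BEF→D adds D → {B, C, D, E, F, J}. Minimal: {E}⁺ = {E}; {B}⁺ = {B} — none reach the full schema.
{D, J}⁺: DJ→BE adds B, E; BE→F adds F; F→CEJ adds C → {B, C, D, E, F, J}. Minimal: {J}⁺ = {J}; {D}⁺ = {D} — none reach the full schema.
{C, E, J}⁺: CEJ→BD adds B, D; BE→F adds F → {B, C, D, E, F, J}. Minimal: {E, J}⁺ = {E, J}; {C, J}⁺ = {C, J}; {C, E}⁺ = {C, E} — none reach the full schema.
Any other superkey contains one of these as a subset, so there are no further candidate keys.

{F}, {B, E}, {D, J}, {C, E, J}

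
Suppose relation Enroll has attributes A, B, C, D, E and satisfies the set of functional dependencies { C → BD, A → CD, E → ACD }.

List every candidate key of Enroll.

{E}

Attribute E never appears on the right-hand side of any dependency, so E must belong to every candidate key.
{E}⁺ = {A, B, C, D, E}, which is all of the schema, so {E} is the only candidate key.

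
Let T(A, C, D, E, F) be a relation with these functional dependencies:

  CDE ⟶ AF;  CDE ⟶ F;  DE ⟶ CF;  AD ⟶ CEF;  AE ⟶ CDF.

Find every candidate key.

{A, D}; {A, E}; {D, E}

{A, D}⁺: AD→CEF adds C, E, F → {A, C, D, E, F}.
{A, E}⁺: AE→CDF adds C, D, F → {A, C, D, E, F}.
{D, E}⁺: DE→CF adds C, F; CDE→AF adds A → {A, C, D, E, F}.
Any other superkey contains one of these as a subset, so there are no further candidate keys.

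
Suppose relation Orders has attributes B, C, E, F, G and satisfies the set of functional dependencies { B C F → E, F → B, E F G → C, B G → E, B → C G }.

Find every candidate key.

Attribute F never appears on the right-hand side of any dependency, so F must belong to every candidate key.
{F}⁺ = {B, C, E, F, G}, which is all of the schema, so {F} is the only candidate key.

F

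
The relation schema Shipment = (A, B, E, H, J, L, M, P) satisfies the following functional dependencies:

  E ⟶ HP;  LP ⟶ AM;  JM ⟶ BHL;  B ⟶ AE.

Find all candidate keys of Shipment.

Attribute J never appears on the right-hand side of any dependency, so J must belong to every candidate key.
{J}⁺ = {J}, which is not all of the schema, so we must add further attributes.
{J, M}⁺: JM→BHL adds B, H, L; B→AE adds A, E; E→HP adds P → {A, B, E, H, J, L, M, P}.
{B, J, L}⁺: B→AE adds A, E; E→HP adds H, P; LP→AM adds M → {A, B, E, H, J, L, M, P}.
{E, J, L}⁺: E→HP adds H, P; LP→AM adds A, M; JM→BHL adds B → {A, B, E, H, J, L, M, P}.
{J, L, P}⁺: LP→AM adds A, M; JM→BHL adds B, H; B→AE adds E → {A, B, E, H, J, L, M, P}.
Any other superkey contains one of these as a subset, so there are no further candidate keys.

{J, M}, {B, J, L}, {E, J, L}, {J, L, P}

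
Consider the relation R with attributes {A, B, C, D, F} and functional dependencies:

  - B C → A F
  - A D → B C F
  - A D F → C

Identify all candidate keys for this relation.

AD, BCD

Attribute D never appears on the right-hand side of any dependency, so D must belong to every candidate key.
{D}⁺ = {D}, which is not all of the schema, so we must add further attributes.
{A, D}⁺: AD→BCF adds B, C, F → {A, B, C, D, F}. Minimal: {D}⁺ = {D}; {A}⁺ = {A} — none reach the full schema.
{B, C, D}⁺: BC→AF adds A, F → {A, B, C, D, F}. Minimal: {C, D}⁺ = {C, D}; {B, D}⁺ = {B, D}; {B, C}⁺ = {A, B, C, F} — none reach the full schema.
Any other superkey contains one of these as a subset, so there are no further candidate keys.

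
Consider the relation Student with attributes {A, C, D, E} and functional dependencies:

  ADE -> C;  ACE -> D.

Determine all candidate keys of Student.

Attributes A, E never appear on any right-hand side, so every candidate key must contain {A, E}.
{A, E}⁺ = {A, E}, which is not all of the schema, so we must add further attributes.
{A, C, E}⁺: ACE→D adds D → {A, C, D, E}.
{A, D, E}⁺: ADE→C adds C → {A, C, D, E}.
Any other superkey contains one of these as a subset, so there are no further candidate keys.

ACE; ADE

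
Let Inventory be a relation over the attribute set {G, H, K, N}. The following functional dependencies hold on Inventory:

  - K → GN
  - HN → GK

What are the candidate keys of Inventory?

Attribute H never appears on the right-hand side of any dependency, so H must belong to every candidate key.
{H}⁺ = {H}, which is not all of the schema, so we must add further attributes.
{H, K}⁺: K→GN adds G, N → {G, H, K, N}. Minimal: {K}⁺ = {G, K, N}; {H}⁺ = {H} — none reach the full schema.
{H, N}⁺: HN→GK adds G, K → {G, H, K, N}. Minimal: {N}⁺ = {N}; {H}⁺ = {H} — none reach the full schema.

(H, K), (H, N)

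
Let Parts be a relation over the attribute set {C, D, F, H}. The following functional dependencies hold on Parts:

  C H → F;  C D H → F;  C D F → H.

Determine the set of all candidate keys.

Attributes C, D never appear on any right-hand side, so every candidate key must contain {C, D}.
{C, D}⁺ = {C, D}, which is not all of the schema, so we must add further attributes.
{C, D, F}⁺: CDF→H adds H → {C, D, F, H}. Minimal: {D, F}⁺ = {D, F}; {C, F}⁺ = {C, F}; {C, D}⁺ = {C, D} — none reach the full schema.
{C, D, H}⁺: CH→F adds F → {C, D, F, H}. Minimal: {D, H}⁺ = {D, H}; {C, H}⁺ = {C, F, H}; {C, D}⁺ = {C, D} — none reach the full schema.

{C, D, F}, {C, D, H}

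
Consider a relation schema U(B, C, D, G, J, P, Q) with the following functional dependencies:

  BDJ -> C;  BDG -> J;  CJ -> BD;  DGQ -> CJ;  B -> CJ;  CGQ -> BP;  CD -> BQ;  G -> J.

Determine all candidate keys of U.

Attribute G never appears on the right-hand side of any dependency, so G must belong to every candidate key.
{G}⁺ = {G, J}, which is not all of the schema, so we must add further attributes.
{B, G}⁺: B→CJ adds C, J; CJ→BD adds D; CD→BQ adds Q; CGQ→BP adds P → {B, C, D, G, J, P, Q}.
{C, G}⁺: G→J adds J; CJ→BD adds B, D; CD→BQ adds Q; CGQ→BP adds P → {B, C, D, G, J, P, Q}.
{D, G, Q}⁺: DGQ→CJ adds C, J; CGQ→BP adds B, P → {B, C, D, G, J, P, Q}.

{B, G}, {C, G}, {D, G, Q}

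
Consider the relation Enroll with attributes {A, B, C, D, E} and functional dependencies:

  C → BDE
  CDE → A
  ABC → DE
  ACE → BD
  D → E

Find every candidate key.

Attribute C never appears on the right-hand side of any dependency, so C must belong to every candidate key.
{C}⁺ = {A, B, C, D, E}, which is all of the schema, so {C} is the only candidate key.

{C}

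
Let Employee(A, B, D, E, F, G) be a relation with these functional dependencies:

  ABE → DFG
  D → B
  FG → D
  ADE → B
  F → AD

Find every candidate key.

{E, F}; {A, B, E}; {A, D, E}

Attribute E never appears on the right-hand side of any dependency, so E must belong to every candidate key.
{E}⁺ = {E}, which is not all of the schema, so we must add further attributes.
{E, F}⁺: F→AD adds A, D; D→B adds B; ABE→DFG adds G → {A, B, D, E, F, G}.
{A, B, E}⁺: ABE→DFG adds D, F, G → {A, B, D, E, F, G}.
{A, D, E}⁺: D→B adds B; ABE→DFG adds F, G → {A, B, D, E, F, G}.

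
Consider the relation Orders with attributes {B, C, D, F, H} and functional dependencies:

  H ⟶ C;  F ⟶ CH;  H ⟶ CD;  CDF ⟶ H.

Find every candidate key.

(B, F)

Attributes B, F never appear on any right-hand side, so every candidate key must contain {B, F}.
{B, F}⁺ = {B, C, D, F, H}, which is all of the schema, so {B, F} is the only candidate key.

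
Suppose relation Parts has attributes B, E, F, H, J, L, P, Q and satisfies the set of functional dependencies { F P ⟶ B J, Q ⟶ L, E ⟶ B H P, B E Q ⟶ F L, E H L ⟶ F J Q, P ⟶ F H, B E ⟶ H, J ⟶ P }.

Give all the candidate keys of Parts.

{E, L}; {E, Q}

Attribute E never appears on the right-hand side of any dependency, so E must belong to every candidate key.
{E}⁺ = {B, E, F, H, J, P}, which is not all of the schema, so we must add further attributes.
{E, L}⁺: E→BHP adds B, H, P; EHL→FJQ adds F, J, Q → {B, E, F, H, J, L, P, Q}.
{E, Q}⁺: Q→L adds L; E→BHP adds B, H, P; BEQ→FL adds F; EHL→FJQ adds J → {B, E, F, H, J, L, P, Q}.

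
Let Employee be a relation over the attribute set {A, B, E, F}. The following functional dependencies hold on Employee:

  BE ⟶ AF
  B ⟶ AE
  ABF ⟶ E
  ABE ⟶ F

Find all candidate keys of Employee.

Attribute B never appears on the right-hand side of any dependency, so B must belong to every candidate key.
{B}⁺ = {A, B, E, F}, which is all of the schema, so {B} is the only candidate key.

(B)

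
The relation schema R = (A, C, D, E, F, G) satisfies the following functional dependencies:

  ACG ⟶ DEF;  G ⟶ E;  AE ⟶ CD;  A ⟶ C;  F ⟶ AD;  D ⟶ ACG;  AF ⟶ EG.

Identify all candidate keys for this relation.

(D), (F), (A, E), (A, G)

{D}⁺: D→ACG adds A, C, G; ACG→DEF adds E, F → {A, C, D, E, F, G}.
{F}⁺: F→AD adds A, D; D→ACG adds C, G; AF→EG adds E → {A, C, D, E, F, G}.
{A, E}⁺: AE→CD adds C, D; D→ACG adds G; ACG→DEF adds F → {A, C, D, E, F, G}. Minimal: {E}⁺ = {E}; {A}⁺ = {A, C} — none reach the full schema.
{A, G}⁺: G→E adds E; AE→CD adds C, D; ACG→DEF adds F → {A, C, D, E, F, G}. Minimal: {G}⁺ = {E, G}; {A}⁺ = {A, C} — none reach the full schema.
Any other superkey contains one of these as a subset, so there are no further candidate keys.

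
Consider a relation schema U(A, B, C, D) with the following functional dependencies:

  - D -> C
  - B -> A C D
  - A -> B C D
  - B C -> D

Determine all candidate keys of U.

(A), (B)

{A}⁺: A→BCD adds B, C, D → {A, B, C, D}.
{B}⁺: B→ACD adds A, C, D → {A, B, C, D}.
Any other superkey contains one of these as a subset, so there are no further candidate keys.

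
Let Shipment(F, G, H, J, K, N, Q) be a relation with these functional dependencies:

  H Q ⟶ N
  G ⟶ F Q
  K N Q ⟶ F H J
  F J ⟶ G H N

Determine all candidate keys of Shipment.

Attribute K never appears on the right-hand side of any dependency, so K must belong to every candidate key.
{K}⁺ = {K}, which is not all of the schema, so we must add further attributes.
{F, J, K}⁺: FJ→GHN adds G, H, N; G→FQ adds Q → {F, G, H, J, K, N, Q}.
{G, H, K}⁺: G→FQ adds F, Q; HQ→N adds N; KNQ→FHJ adds J → {F, G, H, J, K, N, Q}.
{G, J, K}⁺: G→FQ adds F, Q; FJ→GHN adds H, N → {F, G, H, J, K, N, Q}.
{G, K, N}⁺: G→FQ adds F, Q; KNQ→FHJ adds H, J → {F, G, H, J, K, N, Q}.
{H, K, Q}⁺: HQ→N adds N; KNQ→FHJ adds F, J; FJ→GHN adds G → {F, G, H, J, K, N, Q}.
{K, N, Q}⁺: KNQ→FHJ adds F, H, J; FJ→GHN adds G → {F, G, H, J, K, N, Q}.
Any other superkey contains one of these as a subset, so there are no further candidate keys.

(F, J, K); (G, H, K); (G, J, K); (G, K, N); (H, K, Q); (K, N, Q)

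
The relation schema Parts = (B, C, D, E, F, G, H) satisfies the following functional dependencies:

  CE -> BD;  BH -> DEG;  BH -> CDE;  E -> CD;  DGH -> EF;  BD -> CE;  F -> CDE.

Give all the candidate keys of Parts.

Attribute H never appears on the right-hand side of any dependency, so H must belong to every candidate key.
{H}⁺ = {H}, which is not all of the schema, so we must add further attributes.
{B, H}⁺: BH→DEG adds D, E, G; BH→CDE adds C; DGH→EF adds F → {B, C, D, E, F, G, H}. Minimal: {H}⁺ = {H}; {B}⁺ = {B} — none reach the full schema.
{E, H}⁺: E→CD adds C, D; CE→BD adds B; BH→DEG adds G; DGH→EF adds F → {B, C, D, E, F, G, H}. Minimal: {H}⁺ = {H}; {E}⁺ = {B, C, D, E} — none reach the full schema.
{F, H}⁺: F→CDE adds C, D, E; CE→BD adds B; BH→DEG adds G → {B, C, D, E, F, G, H}. Minimal: {H}⁺ = {H}; {F}⁺ = {B, C, D, E, F} — none reach the full schema.
{D, G, H}⁺: DGH→EF adds E, F; F→CDE adds C; CE→BD adds B → {B, C, D, E, F, G, H}. Minimal: {G, H}⁺ = {G, H}; {D, H}⁺ = {D, H}; {D, G}⁺ = {D, G} — none reach the full schema.

{B, H}; {E, H}; {F, H}; {D, G, H}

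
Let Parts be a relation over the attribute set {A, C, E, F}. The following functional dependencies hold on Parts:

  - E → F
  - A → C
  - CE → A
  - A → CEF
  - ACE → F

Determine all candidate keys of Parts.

{A}⁺: A→C adds C; A→CEF adds E, F → {A, C, E, F}.
{C, E}⁺: E→F adds F; CE→A adds A → {A, C, E, F}. Minimal: {E}⁺ = {E, F}; {C}⁺ = {C} — none reach the full schema.

{A}, {C, E}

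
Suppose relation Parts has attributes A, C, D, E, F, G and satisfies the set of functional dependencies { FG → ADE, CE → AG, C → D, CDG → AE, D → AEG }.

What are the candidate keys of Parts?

Attributes C, F never appear on any right-hand side, so every candidate key must contain {C, F}.
{C, F}⁺ = {A, C, D, E, F, G}, which is all of the schema, so {C, F} is the only candidate key.

{C, F}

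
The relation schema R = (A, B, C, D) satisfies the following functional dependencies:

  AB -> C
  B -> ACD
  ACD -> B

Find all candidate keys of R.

{B}⁺: B→ACD adds A, C, D → {A, B, C, D}.
{A, C, D}⁺: ACD→B adds B → {A, B, C, D}. Minimal: {C, D}⁺ = {C, D}; {A, D}⁺ = {A, D}; {A, C}⁺ = {A, C} — none reach the full schema.
Any other superkey contains one of these as a subset, so there are no further candidate keys.

{B}, {A, C, D}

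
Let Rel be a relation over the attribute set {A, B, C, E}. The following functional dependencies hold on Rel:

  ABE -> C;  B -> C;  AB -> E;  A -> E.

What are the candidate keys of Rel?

{A, B}

{A, B}⁺: B→C adds C; AB→E adds E → {A, B, C, E}. Minimal: {B}⁺ = {B, C}; {A}⁺ = {A, E} — none reach the full schema.
No other minimal superkey exists.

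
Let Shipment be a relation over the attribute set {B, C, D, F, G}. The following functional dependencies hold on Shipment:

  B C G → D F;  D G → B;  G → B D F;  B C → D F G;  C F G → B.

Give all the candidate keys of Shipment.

{B, C}, {C, G}

Attribute C never appears on the right-hand side of any dependency, so C must belong to every candidate key.
{C}⁺ = {C}, which is not all of the schema, so we must add further attributes.
{B, C}⁺: BC→DFG adds D, F, G → {B, C, D, F, G}. Minimal: {C}⁺ = {C}; {B}⁺ = {B} — none reach the full schema.
{C, G}⁺: G→BDF adds B, D, F → {B, C, D, F, G}. Minimal: {G}⁺ = {B, D, F, G}; {C}⁺ = {C} — none reach the full schema.
Any other superkey contains one of these as a subset, so there are no further candidate keys.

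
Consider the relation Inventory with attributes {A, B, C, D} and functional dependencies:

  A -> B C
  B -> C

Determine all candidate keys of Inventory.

Attributes A, D never appear on any right-hand side, so every candidate key must contain {A, D}.
{A, D}⁺ = {A, B, C, D}, which is all of the schema, so {A, D} is the only candidate key.

AD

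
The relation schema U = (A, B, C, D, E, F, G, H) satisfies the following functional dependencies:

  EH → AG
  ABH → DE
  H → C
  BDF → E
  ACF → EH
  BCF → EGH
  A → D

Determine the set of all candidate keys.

Attributes B, F never appear on any right-hand side, so every candidate key must contain {B, F}.
{B, F}⁺ = {B, F}, which is not all of the schema, so we must add further attributes.
{B, C, F}⁺: BCF→EGH adds E, G, H; EH→AG adds A; ABH→DE adds D → {A, B, C, D, E, F, G, H}.
{B, F, H}⁺: H→C adds C; BCF→EGH adds E, G; EH→AG adds A; ABH→DE adds D → {A, B, C, D, E, F, G, H}.
Any other superkey contains one of these as a subset, so there are no further candidate keys.

BCF, BFH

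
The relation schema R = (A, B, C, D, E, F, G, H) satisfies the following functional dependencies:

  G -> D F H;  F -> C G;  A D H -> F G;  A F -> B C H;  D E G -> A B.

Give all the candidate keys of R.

Attribute E never appears on the right-hand side of any dependency, so E must belong to every candidate key.
{E}⁺ = {E}, which is not all of the schema, so we must add further attributes.
{E, F}⁺: F→CG adds C, G; G→DFH adds D, H; DEG→AB adds A, B → {A, B, C, D, E, F, G, H}. Minimal: {F}⁺ = {C, D, F, G, H}; {E}⁺ = {E} — none reach the full schema.
{E, G}⁺: G→DFH adds D, F, H; F→CG adds C; DEG→AB adds A, B → {A, B, C, D, E, F, G, H}. Minimal: {G}⁺ = {C, D, F, G, H}; {E}⁺ = {E} — none reach the full schema.
{A, D, E, H}⁺: ADH→FG adds F, G; AF→BCH adds B, C → {A, B, C, D, E, F, G, H}. Minimal: {D, E, H}⁺ = {D, E, H}; {A, E, H}⁺ = {A, E, H}; {A, D, H}⁺ = {A, B, C, D, F, G, H}; … — none reach the full schema.
Any other superkey contains one of these as a subset, so there are no further candidate keys.

EF, EG, ADEH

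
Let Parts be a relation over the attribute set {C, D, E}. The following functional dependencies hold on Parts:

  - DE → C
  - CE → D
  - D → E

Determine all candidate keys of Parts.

D, CE

{D}⁺: D→E adds E; DE→C adds C → {C, D, E}.
{C, E}⁺: CE→D adds D → {C, D, E}. Minimal: {E}⁺ = {E}; {C}⁺ = {C} — none reach the full schema.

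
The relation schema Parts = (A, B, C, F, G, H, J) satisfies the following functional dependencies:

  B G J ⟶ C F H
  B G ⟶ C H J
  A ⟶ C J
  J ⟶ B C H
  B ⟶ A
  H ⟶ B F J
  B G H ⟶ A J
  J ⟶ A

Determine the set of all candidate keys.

Attribute G never appears on the right-hand side of any dependency, so G must belong to every candidate key.
{G}⁺ = {G}, which is not all of the schema, so we must add further attributes.
{A, G}⁺: A→CJ adds C, J; J→BCH adds B, H; H→BFJ adds F → {A, B, C, F, G, H, J}. Minimal: {G}⁺ = {G}; {A}⁺ = {A, B, C, F, H, J} — none reach the full schema.
{B, G}⁺: BG→CHJ adds C, H, J; B→A adds A; H→BFJ adds F → {A, B, C, F, G, H, J}. Minimal: {G}⁺ = {G}; {B}⁺ = {A, B, C, F, H, J} — none reach the full schema.
{G, H}⁺: H→BFJ adds B, F, J; BGH→AJ adds A; BGJ→CFH adds C → {A, B, C, F, G, H, J}. Minimal: {H}⁺ = {A, B, C, F, H, J}; {G}⁺ = {G} — none reach the full schema.
{G, J}⁺: J→BCH adds B, C, H; B→A adds A; H→BFJ adds F → {A, B, C, F, G, H, J}. Minimal: {J}⁺ = {A, B, C, F, H, J}; {G}⁺ = {G} — none reach the full schema.

AG, BG, GH, GJ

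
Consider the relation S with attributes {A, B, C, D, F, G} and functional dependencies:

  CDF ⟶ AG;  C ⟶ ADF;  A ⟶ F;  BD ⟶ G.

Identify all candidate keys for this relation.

BC

Attributes B, C never appear on any right-hand side, so every candidate key must contain {B, C}.
{B, C}⁺ = {A, B, C, D, F, G}, which is all of the schema, so {B, C} is the only candidate key.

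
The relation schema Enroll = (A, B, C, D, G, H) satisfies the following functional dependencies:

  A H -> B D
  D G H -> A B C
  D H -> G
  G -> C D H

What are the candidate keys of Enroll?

G, AH, DH

{G}⁺: G→CDH adds C, D, H; DGH→ABC adds A, B → {A, B, C, D, G, H}.
{A, H}⁺: AH→BD adds B, D; DH→G adds G; G→CDH adds C → {A, B, C, D, G, H}. Minimal: {H}⁺ = {H}; {A}⁺ = {A} — none reach the full schema.
{D, H}⁺: DH→G adds G; G→CDH adds C; DGH→ABC adds A, B → {A, B, C, D, G, H}. Minimal: {H}⁺ = {H}; {D}⁺ = {D} — none reach the full schema.
Any other superkey contains one of these as a subset, so there are no further candidate keys.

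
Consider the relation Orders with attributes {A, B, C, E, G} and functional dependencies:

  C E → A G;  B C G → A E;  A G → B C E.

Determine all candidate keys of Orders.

{A, G}, {C, E}, {B, C, G}

{A, G}⁺: AG→BCE adds B, C, E → {A, B, C, E, G}. Minimal: {G}⁺ = {G}; {A}⁺ = {A} — none reach the full schema.
{C, E}⁺: CE→AG adds A, G; AG→BCE adds B → {A, B, C, E, G}. Minimal: {E}⁺ = {E}; {C}⁺ = {C} — none reach the full schema.
{B, C, G}⁺: BCG→AE adds A, E → {A, B, C, E, G}. Minimal: {C, G}⁺ = {C, G}; {B, G}⁺ = {B, G}; {B, C}⁺ = {B, C} — none reach the full schema.
Any other superkey contains one of these as a subset, so there are no further candidate keys.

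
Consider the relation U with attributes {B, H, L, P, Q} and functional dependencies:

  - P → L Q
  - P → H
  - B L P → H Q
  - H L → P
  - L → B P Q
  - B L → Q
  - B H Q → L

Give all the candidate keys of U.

{L}⁺: L→BPQ adds B, P, Q; P→H adds H → {B, H, L, P, Q}.
{P}⁺: P→LQ adds L, Q; P→H adds H; L→BPQ adds B → {B, H, L, P, Q}.
{B, H, Q}⁺: BHQ→L adds L; HL→P adds P → {B, H, L, P, Q}. Minimal: {H, Q}⁺ = {H, Q}; {B, Q}⁺ = {B, Q}; {B, H}⁺ = {B, H} — none reach the full schema.

{L}, {P}, {B, H, Q}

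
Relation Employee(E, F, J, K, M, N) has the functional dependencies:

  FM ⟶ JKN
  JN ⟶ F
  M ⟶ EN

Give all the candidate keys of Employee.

{F, M}, {J, M}

Attribute M never appears on the right-hand side of any dependency, so M must belong to every candidate key.
{M}⁺ = {E, M, N}, which is not all of the schema, so we must add further attributes.
{F, M}⁺: FM→JKN adds J, K, N; M→EN adds E → {E, F, J, K, M, N}. Minimal: {M}⁺ = {E, M, N}; {F}⁺ = {F} — none reach the full schema.
{J, M}⁺: M→EN adds E, N; JN→F adds F; FM→JKN adds K → {E, F, J, K, M, N}. Minimal: {M}⁺ = {E, M, N}; {J}⁺ = {J} — none reach the full schema.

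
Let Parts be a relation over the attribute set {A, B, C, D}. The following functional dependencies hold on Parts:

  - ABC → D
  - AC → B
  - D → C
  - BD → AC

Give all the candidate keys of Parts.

{A, C}, {A, D}, {B, D}

{A, C}⁺: AC→B adds B; ABC→D adds D → {A, B, C, D}. Minimal: {C}⁺ = {C}; {A}⁺ = {A} — none reach the full schema.
{A, D}⁺: D→C adds C; AC→B adds B → {A, B, C, D}. Minimal: {D}⁺ = {C, D}; {A}⁺ = {A} — none reach the full schema.
{B, D}⁺: D→C adds C; BD→AC adds A → {A, B, C, D}. Minimal: {D}⁺ = {C, D}; {B}⁺ = {B} — none reach the full schema.
Any other superkey contains one of these as a subset, so there are no further candidate keys.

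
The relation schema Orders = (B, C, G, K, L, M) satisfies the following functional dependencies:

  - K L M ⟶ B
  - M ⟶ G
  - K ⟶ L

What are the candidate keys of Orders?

Attributes C, K, M never appear on any right-hand side, so every candidate key must contain {C, K, M}.
{C, K, M}⁺ = {B, C, G, K, L, M}, which is all of the schema, so {C, K, M} is the only candidate key.

{C, K, M}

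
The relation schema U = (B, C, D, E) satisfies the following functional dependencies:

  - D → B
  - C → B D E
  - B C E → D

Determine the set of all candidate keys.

Attribute C never appears on the right-hand side of any dependency, so C must belong to every candidate key.
{C}⁺ = {B, C, D, E}, which is all of the schema, so {C} is the only candidate key.

{C}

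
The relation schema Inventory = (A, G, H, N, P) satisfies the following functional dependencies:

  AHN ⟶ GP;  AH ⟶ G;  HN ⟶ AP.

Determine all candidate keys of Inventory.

{H, N}

Attributes H, N never appear on any right-hand side, so every candidate key must contain {H, N}.
{H, N}⁺ = {A, G, H, N, P}, which is all of the schema, so {H, N} is the only candidate key.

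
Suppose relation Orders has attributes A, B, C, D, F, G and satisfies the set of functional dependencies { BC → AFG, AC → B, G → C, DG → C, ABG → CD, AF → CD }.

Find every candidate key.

{A, C}; {A, F}; {A, G}; {B, C}; {B, G}

{A, C}⁺: AC→B adds B; BC→AFG adds F, G; ABG→CD adds D → {A, B, C, D, F, G}. Minimal: {C}⁺ = {C}; {A}⁺ = {A} — none reach the full schema.
{A, F}⁺: AF→CD adds C, D; AC→B adds B; BC→AFG adds G → {A, B, C, D, F, G}. Minimal: {F}⁺ = {F}; {A}⁺ = {A} — none reach the full schema.
{A, G}⁺: G→C adds C; AC→B adds B; ABG→CD adds D; BC→AFG adds F → {A, B, C, D, F, G}. Minimal: {G}⁺ = {C, G}; {A}⁺ = {A} — none reach the full schema.
{B, C}⁺: BC→AFG adds A, F, G; ABG→CD adds D → {A, B, C, D, F, G}. Minimal: {C}⁺ = {C}; {B}⁺ = {B} — none reach the full schema.
{B, G}⁺: G→C adds C; BC→AFG adds A, F; ABG→CD adds D → {A, B, C, D, F, G}. Minimal: {G}⁺ = {C, G}; {B}⁺ = {B} — none reach the full schema.
Any other superkey contains one of these as a subset, so there are no further candidate keys.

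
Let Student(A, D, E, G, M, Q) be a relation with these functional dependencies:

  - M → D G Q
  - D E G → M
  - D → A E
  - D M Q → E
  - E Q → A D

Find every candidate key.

(M), (D, G), (E, G, Q)

{M}⁺: M→DGQ adds D, G, Q; D→AE adds A, E → {A, D, E, G, M, Q}.
{D, G}⁺: D→AE adds A, E; DEG→M adds M; M→DGQ adds Q → {A, D, E, G, M, Q}. Minimal: {G}⁺ = {G}; {D}⁺ = {A, D, E} — none reach the full schema.
{E, G, Q}⁺: EQ→AD adds A, D; DEG→M adds M → {A, D, E, G, M, Q}. Minimal: {G, Q}⁺ = {G, Q}; {E, Q}⁺ = {A, D, E, Q}; {E, G}⁺ = {E, G} — none reach the full schema.
Any other superkey contains one of these as a subset, so there are no further candidate keys.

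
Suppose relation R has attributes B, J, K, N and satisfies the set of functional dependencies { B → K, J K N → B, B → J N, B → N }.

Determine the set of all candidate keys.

{B}, {J, K, N}

{B}⁺: B→K adds K; B→JN adds J, N → {B, J, K, N}.
{J, K, N}⁺: JKN→B adds B → {B, J, K, N}. Minimal: {K, N}⁺ = {K, N}; {J, N}⁺ = {J, N}; {J, K}⁺ = {J, K} — none reach the full schema.
Any other superkey contains one of these as a subset, so there are no further candidate keys.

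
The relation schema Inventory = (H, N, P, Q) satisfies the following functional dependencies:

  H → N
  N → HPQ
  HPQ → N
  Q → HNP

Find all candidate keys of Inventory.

H, N, Q

{H}⁺: H→N adds N; N→HPQ adds P, Q → {H, N, P, Q}.
{N}⁺: N→HPQ adds H, P, Q → {H, N, P, Q}.
{Q}⁺: Q→HNP adds H, N, P → {H, N, P, Q}.
Any other superkey contains one of these as a subset, so there are no further candidate keys.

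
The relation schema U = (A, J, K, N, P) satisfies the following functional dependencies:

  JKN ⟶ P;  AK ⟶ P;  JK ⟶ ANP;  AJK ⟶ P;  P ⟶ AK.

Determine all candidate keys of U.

{J, K}⁺: JK→ANP adds A, N, P → {A, J, K, N, P}. Minimal: {K}⁺ = {K}; {J}⁺ = {J} — none reach the full schema.
{J, P}⁺: P→AK adds A, K; JK→ANP adds N → {A, J, K, N, P}. Minimal: {P}⁺ = {A, K, P}; {J}⁺ = {J} — none reach the full schema.
Any other superkey contains one of these as a subset, so there are no further candidate keys.

(J, K); (J, P)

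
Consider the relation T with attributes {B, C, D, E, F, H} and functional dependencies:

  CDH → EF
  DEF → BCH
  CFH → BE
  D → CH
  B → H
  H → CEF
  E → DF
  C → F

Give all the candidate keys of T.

B; D; E; H

{B}⁺: B→H adds H; H→CEF adds C, E, F; E→DF adds D → {B, C, D, E, F, H}.
{D}⁺: D→CH adds C, H; H→CEF adds E, F; DEF→BCH adds B → {B, C, D, E, F, H}.
{E}⁺: E→DF adds D, F; DEF→BCH adds B, C, H → {B, C, D, E, F, H}.
{H}⁺: H→CEF adds C, E, F; E→DF adds D; DEF→BCH adds B → {B, C, D, E, F, H}.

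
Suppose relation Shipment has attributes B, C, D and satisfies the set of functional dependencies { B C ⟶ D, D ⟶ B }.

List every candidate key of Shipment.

Attribute C never appears on the right-hand side of any dependency, so C must belong to every candidate key.
{C}⁺ = {C}, which is not all of the schema, so we must add further attributes.
{B, C}⁺: BC→D adds D → {B, C, D}.
{C, D}⁺: D→B adds B → {B, C, D}.
Any other superkey contains one of these as a subset, so there are no further candidate keys.

{B, C}; {C, D}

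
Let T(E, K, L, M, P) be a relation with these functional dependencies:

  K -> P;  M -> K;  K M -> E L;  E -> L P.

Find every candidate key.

{M}

Attribute M never appears on the right-hand side of any dependency, so M must belong to every candidate key.
{M}⁺ = {E, K, L, M, P}, which is all of the schema, so {M} is the only candidate key.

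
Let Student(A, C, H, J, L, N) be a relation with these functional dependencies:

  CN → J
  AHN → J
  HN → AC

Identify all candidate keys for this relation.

Attributes H, L, N never appear on any right-hand side, so every candidate key must contain {H, L, N}.
{H, L, N}⁺ = {A, C, H, J, L, N}, which is all of the schema, so {H, L, N} is the only candidate key.

HLN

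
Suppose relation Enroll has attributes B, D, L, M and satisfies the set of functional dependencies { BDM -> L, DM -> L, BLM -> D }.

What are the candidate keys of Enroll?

{B, D, M}, {B, L, M}

Attributes B, M never appear on any right-hand side, so every candidate key must contain {B, M}.
{B, M}⁺ = {B, M}, which is not all of the schema, so we must add further attributes.
{B, D, M}⁺: BDM→L adds L → {B, D, L, M}.
{B, L, M}⁺: BLM→D adds D → {B, D, L, M}.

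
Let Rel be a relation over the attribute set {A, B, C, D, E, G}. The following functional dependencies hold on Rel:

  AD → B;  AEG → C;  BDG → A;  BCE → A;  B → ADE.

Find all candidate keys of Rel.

Attribute G never appears on the right-hand side of any dependency, so G must belong to every candidate key.
{G}⁺ = {G}, which is not all of the schema, so we must add further attributes.
{B, G}⁺: B→ADE adds A, D, E; AEG→C adds C → {A, B, C, D, E, G}. Minimal: {G}⁺ = {G}; {B}⁺ = {A, B, D, E} — none reach the full schema.
{A, D, G}⁺: AD→B adds B; B→ADE adds E; AEG→C adds C → {A, B, C, D, E, G}. Minimal: {D, G}⁺ = {D, G}; {A, G}⁺ = {A, G}; {A, D}⁺ = {A, B, D, E} — none reach the full schema.

(B, G); (A, D, G)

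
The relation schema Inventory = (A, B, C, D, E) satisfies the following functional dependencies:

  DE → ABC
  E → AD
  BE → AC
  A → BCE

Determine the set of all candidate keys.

{A}⁺: A→BCE adds B, C, E; E→AD adds D → {A, B, C, D, E}.
{E}⁺: E→AD adds A, D; A→BCE adds B, C → {A, B, C, D, E}.
Any other superkey contains one of these as a subset, so there are no further candidate keys.

{A}; {E}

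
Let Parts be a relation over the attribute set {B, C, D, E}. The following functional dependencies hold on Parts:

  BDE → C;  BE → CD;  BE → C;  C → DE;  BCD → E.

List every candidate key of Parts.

Attribute B never appears on the right-hand side of any dependency, so B must belong to every candidate key.
{B}⁺ = {B}, which is not all of the schema, so we must add further attributes.
{B, C}⁺: C→DE adds D, E → {B, C, D, E}.
{B, E}⁺: BE→CD adds C, D → {B, C, D, E}.
Any other superkey contains one of these as a subset, so there are no further candidate keys.

{B, C}, {B, E}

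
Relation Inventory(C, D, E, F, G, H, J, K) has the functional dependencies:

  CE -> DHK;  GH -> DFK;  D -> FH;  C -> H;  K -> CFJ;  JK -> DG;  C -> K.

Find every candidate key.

Attribute E never appears on the right-hand side of any dependency, so E must belong to every candidate key.
{E}⁺ = {E}, which is not all of the schema, so we must add further attributes.
{C, E}⁺: CE→DHK adds D, H, K; D→FH adds F; K→CFJ adds J; JK→DG adds G → {C, D, E, F, G, H, J, K}. Minimal: {E}⁺ = {E}; {C}⁺ = {C, D, F, G, H, J, K} — none reach the full schema.
{E, K}⁺: K→CFJ adds C, F, J; JK→DG adds D, G; CE→DHK adds H → {C, D, E, F, G, H, J, K}. Minimal: {K}⁺ = {C, D, F, G, H, J, K}; {E}⁺ = {E} — none reach the full schema.
{D, E, G}⁺: D→FH adds F, H; GH→DFK adds K; K→CFJ adds C, J → {C, D, E, F, G, H, J, K}. Minimal: {E, G}⁺ = {E, G}; {D, G}⁺ = {C, D, F, G, H, J, K}; {D, E}⁺ = {D, E, F, H} — none reach the full schema.
{E, G, H}⁺: GH→DFK adds D, F, K; K→CFJ adds C, J → {C, D, E, F, G, H, J, K}. Minimal: {G, H}⁺ = {C, D, F, G, H, J, K}; {E, H}⁺ = {E, H}; {E, G}⁺ = {E, G} — none reach the full schema.
Any other superkey contains one of these as a subset, so there are no further candidate keys.

{C, E}; {E, K}; {D, E, G}; {E, G, H}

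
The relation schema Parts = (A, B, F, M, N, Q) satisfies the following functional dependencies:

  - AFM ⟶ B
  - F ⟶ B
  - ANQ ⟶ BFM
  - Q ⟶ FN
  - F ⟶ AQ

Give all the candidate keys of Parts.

{F}, {Q}

{F}⁺: F→B adds B; F→AQ adds A, Q; Q→FN adds N; ANQ→BFM adds M → {A, B, F, M, N, Q}.
{Q}⁺: Q→FN adds F, N; F→AQ adds A; F→B adds B; ANQ→BFM adds M → {A, B, F, M, N, Q}.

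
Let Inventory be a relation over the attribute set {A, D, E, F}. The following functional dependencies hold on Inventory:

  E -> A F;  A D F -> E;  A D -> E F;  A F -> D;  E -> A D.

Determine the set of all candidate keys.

{E}⁺: E→AF adds A, F; AF→D adds D → {A, D, E, F}.
{A, D}⁺: AD→EF adds E, F → {A, D, E, F}. Minimal: {D}⁺ = {D}; {A}⁺ = {A} — none reach the full schema.
{A, F}⁺: AF→D adds D; ADF→E adds E → {A, D, E, F}. Minimal: {F}⁺ = {F}; {A}⁺ = {A} — none reach the full schema.
Any other superkey contains one of these as a subset, so there are no further candidate keys.

E, AD, AF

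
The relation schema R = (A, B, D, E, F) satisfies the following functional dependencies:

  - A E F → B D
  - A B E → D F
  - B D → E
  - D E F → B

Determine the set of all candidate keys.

{A, B, D}, {A, B, E}, {A, E, F}

Attribute A never appears on the right-hand side of any dependency, so A must belong to every candidate key.
{A}⁺ = {A}, which is not all of the schema, so we must add further attributes.
{A, B, D}⁺: BD→E adds E; ABE→DF adds F → {A, B, D, E, F}. Minimal: {B, D}⁺ = {B, D, E}; {A, D}⁺ = {A, D}; {A, B}⁺ = {A, B} — none reach the full schema.
{A, B, E}⁺: ABE→DF adds D, F → {A, B, D, E, F}. Minimal: {B, E}⁺ = {B, E}; {A, E}⁺ = {A, E}; {A, B}⁺ = {A, B} — none reach the full schema.
{A, E, F}⁺: AEF→BD adds B, D → {A, B, D, E, F}. Minimal: {E, F}⁺ = {E, F}; {A, F}⁺ = {A, F}; {A, E}⁺ = {A, E} — none reach the full schema.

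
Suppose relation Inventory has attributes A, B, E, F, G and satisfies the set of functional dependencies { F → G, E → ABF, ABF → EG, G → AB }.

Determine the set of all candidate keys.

{E}, {F}

{E}⁺: E→ABF adds A, B, F; ABF→EG adds G → {A, B, E, F, G}.
{F}⁺: F→G adds G; G→AB adds A, B; ABF→EG adds E → {A, B, E, F, G}.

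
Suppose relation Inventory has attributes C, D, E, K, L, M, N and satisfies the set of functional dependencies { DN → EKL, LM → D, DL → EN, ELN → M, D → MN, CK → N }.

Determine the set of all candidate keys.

CD, CLM, CEKL, CELN

Attribute C never appears on the right-hand side of any dependency, so C must belong to every candidate key.
{C}⁺ = {C}, which is not all of the schema, so we must add further attributes.
{C, D}⁺: D→MN adds M, N; DN→EKL adds E, K, L → {C, D, E, K, L, M, N}. Minimal: {D}⁺ = {D, E, K, L, M, N}; {C}⁺ = {C} — none reach the full schema.
{C, L, M}⁺: LM→D adds D; DL→EN adds E, N; DN→EKL adds K → {C, D, E, K, L, M, N}. Minimal: {L, M}⁺ = {D, E, K, L, M, N}; {C, M}⁺ = {C, M}; {C, L}⁺ = {C, L} — none reach the full schema.
{C, E, K, L}⁺: CK→N adds N; ELN→M adds M; LM→D adds D → {C, D, E, K, L, M, N}. Minimal: {E, K, L}⁺ = {E, K, L}; {C, K, L}⁺ = {C, K, L, N}; {C, E, L}⁺ = {C, E, L}; … — none reach the full schema.
{C, E, L, N}⁺: ELN→M adds M; LM→D adds D; DN→EKL adds K → {C, D, E, K, L, M, N}. Minimal: {E, L, N}⁺ = {D, E, K, L, M, N}; {C, L, N}⁺ = {C, L, N}; {C, E, N}⁺ = {C, E, N}; … — none reach the full schema.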